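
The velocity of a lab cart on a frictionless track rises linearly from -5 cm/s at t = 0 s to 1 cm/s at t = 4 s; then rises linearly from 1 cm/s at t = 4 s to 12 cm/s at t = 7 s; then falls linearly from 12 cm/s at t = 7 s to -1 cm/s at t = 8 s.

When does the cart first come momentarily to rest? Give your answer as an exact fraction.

t = 10/3 s

v changes sign on 0–4 s (from -5 to 1); the graph is linear there, so v = 0 at t = 0 + (5)·(4 − 0)/(1 − -5) = 10/3 s.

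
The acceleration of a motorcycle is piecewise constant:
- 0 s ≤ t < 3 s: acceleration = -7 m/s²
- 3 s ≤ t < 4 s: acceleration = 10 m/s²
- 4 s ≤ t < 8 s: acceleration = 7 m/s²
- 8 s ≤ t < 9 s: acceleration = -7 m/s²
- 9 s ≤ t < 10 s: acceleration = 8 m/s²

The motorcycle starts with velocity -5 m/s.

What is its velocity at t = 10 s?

Δv equals the area under the a-t graph; then v = v₀ + Δv.
0–3 s: -7 × 3 = -21 m/s
3–4 s: 10 × 1 = 10 m/s
4–8 s: 7 × 4 = 28 m/s
8–9 s: -7 × 1 = -7 m/s
9–10 s: 8 × 1 = 8 m/s
Δv = 18 m/s, so v(10) = -5 + (18) = 13 m/s.

13 m/s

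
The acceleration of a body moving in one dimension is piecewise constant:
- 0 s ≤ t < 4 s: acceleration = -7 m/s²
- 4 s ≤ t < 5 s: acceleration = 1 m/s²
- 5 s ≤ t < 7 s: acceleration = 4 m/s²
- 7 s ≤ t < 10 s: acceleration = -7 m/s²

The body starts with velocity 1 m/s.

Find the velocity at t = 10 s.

Δv equals the area under the a-t graph; then v = v₀ + Δv.
0–4 s: -7 × 4 = -28 m/s
4–5 s: 1 × 1 = 1 m/s
5–7 s: 4 × 2 = 8 m/s
7–10 s: -7 × 3 = -21 m/s
Δv = -40 m/s, so v(10) = 1 + (-40) = -39 m/s.

-39 m/s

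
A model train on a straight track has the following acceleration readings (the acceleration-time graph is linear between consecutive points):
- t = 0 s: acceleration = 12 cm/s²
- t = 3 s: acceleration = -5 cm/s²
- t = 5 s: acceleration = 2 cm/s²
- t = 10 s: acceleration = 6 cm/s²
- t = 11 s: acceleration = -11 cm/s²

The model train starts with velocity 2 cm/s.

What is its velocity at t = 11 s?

27 cm/s

Δv equals the area under the a-t graph; then v = v₀ + Δv.
0–3 s: ½(12 + -5)(3) = 10.5 cm/s
3–5 s: ½(-5 + 2)(2) = -3 cm/s
5–10 s: ½(2 + 6)(5) = 20 cm/s
10–11 s: ½(6 + -11)(1) = -2.5 cm/s
Δv = 25 cm/s, so v(11) = 2 + (25) = 27 cm/s.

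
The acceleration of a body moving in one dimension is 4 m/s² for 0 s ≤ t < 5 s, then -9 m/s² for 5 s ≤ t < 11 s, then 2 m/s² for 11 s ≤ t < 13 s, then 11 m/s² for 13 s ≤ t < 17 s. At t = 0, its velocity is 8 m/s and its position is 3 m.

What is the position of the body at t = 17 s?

On each constant-a segment, Δv = aΔt and Δx = v₀Δt + ½aΔt²; chain segment to segment.
0–5 s: v starts 8 m/s; Δx = 8·5 + ½·4·5² = 90 m; v ends 28 m/s.
5–11 s: v starts 28 m/s; Δx = 28·6 + ½·-9·6² = 6 m; v ends -26 m/s.
11–13 s: v starts -26 m/s; Δx = -26·2 + ½·2·2² = -48 m; v ends -22 m/s.
13–17 s: v starts -22 m/s; Δx = -22·4 + ½·11·4² = 0 m; v ends 22 m/s.
x(17) = 3 + Σ Δx = 51 m.

51 m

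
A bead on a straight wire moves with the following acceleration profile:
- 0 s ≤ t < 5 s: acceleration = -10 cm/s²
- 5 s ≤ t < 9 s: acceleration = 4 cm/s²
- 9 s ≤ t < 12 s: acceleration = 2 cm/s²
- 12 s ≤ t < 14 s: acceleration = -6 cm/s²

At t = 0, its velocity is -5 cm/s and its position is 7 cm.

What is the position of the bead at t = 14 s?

-517 cm

On each constant-a segment, Δv = aΔt and Δx = v₀Δt + ½aΔt²; chain segment to segment.
0–5 s: v starts -5 cm/s; Δx = -5·5 + ½·-10·5² = -150 cm; v ends -55 cm/s.
5–9 s: v starts -55 cm/s; Δx = -55·4 + ½·4·4² = -188 cm; v ends -39 cm/s.
9–12 s: v starts -39 cm/s; Δx = -39·3 + ½·2·3² = -108 cm; v ends -33 cm/s.
12–14 s: v starts -33 cm/s; Δx = -33·2 + ½·-6·2² = -78 cm; v ends -45 cm/s.
x(14) = 7 + Σ Δx = -517 cm.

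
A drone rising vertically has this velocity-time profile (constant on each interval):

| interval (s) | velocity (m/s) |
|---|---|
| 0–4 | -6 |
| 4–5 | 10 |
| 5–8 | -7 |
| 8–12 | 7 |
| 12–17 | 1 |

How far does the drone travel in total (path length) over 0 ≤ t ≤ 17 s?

88 m

Total distance travelled is ∫|v| dt — sum the magnitudes of each area piece.
0–4 s: |-6| × 4 = 24 m
4–5 s: |10| × 1 = 10 m
5–8 s: |-7| × 3 = 21 m
8–12 s: |7| × 4 = 28 m
12–17 s: |1| × 5 = 5 m
Total distance = 88 m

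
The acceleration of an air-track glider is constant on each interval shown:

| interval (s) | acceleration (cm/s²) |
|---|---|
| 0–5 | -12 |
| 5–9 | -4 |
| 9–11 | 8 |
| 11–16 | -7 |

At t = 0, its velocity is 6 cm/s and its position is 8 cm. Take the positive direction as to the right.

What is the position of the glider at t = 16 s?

On each constant-a segment, Δv = aΔt and Δx = v₀Δt + ½aΔt²; chain segment to segment.
0–5 s: v starts 6 cm/s; Δx = 6·5 + ½·-12·5² = -120 cm; v ends -54 cm/s.
5–9 s: v starts -54 cm/s; Δx = -54·4 + ½·-4·4² = -248 cm; v ends -70 cm/s.
9–11 s: v starts -70 cm/s; Δx = -70·2 + ½·8·2² = -124 cm; v ends -54 cm/s.
11–16 s: v starts -54 cm/s; Δx = -54·5 + ½·-7·5² = -357.5 cm; v ends -89 cm/s.
x(16) = 8 + Σ Δx = -841.5 cm.

-841.5 cm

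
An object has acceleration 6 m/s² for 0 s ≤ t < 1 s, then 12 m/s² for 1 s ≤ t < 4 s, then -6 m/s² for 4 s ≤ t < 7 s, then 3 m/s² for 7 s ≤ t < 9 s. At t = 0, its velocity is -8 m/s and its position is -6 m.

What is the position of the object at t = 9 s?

150 m

On each constant-a segment, Δv = aΔt and Δx = v₀Δt + ½aΔt²; chain segment to segment.
0–1 s: v starts -8 m/s; Δx = -8·1 + ½·6·1² = -5 m; v ends -2 m/s.
1–4 s: v starts -2 m/s; Δx = -2·3 + ½·12·3² = 48 m; v ends 34 m/s.
4–7 s: v starts 34 m/s; Δx = 34·3 + ½·-6·3² = 75 m; v ends 16 m/s.
7–9 s: v starts 16 m/s; Δx = 16·2 + ½·3·2² = 38 m; v ends 22 m/s.
x(9) = -6 + Σ Δx = 150 m.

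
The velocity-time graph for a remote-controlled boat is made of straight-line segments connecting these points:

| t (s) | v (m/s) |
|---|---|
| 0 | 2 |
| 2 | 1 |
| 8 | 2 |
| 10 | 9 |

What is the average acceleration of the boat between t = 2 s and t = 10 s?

Average acceleration = Δv/Δt = (9 − 1)/(10 − 2) = 1 m/s².

1 m/s²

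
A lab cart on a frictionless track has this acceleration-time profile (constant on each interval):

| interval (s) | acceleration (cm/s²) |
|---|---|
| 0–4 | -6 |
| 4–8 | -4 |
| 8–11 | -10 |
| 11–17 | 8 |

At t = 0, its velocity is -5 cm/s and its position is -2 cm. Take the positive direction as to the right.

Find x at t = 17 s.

On each constant-a segment, Δv = aΔt and Δx = v₀Δt + ½aΔt²; chain segment to segment.
0–4 s: v starts -5 cm/s; Δx = -5·4 + ½·-6·4² = -68 cm; v ends -29 cm/s.
4–8 s: v starts -29 cm/s; Δx = -29·4 + ½·-4·4² = -148 cm; v ends -45 cm/s.
8–11 s: v starts -45 cm/s; Δx = -45·3 + ½·-10·3² = -180 cm; v ends -75 cm/s.
11–17 s: v starts -75 cm/s; Δx = -75·6 + ½·8·6² = -306 cm; v ends -27 cm/s.
x(17) = -2 + Σ Δx = -704 cm.

-704 cm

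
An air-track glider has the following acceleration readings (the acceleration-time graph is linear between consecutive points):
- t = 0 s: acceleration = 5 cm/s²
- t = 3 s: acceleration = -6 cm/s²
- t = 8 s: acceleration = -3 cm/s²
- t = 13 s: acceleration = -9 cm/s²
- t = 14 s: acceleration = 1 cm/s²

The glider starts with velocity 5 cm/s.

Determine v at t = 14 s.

-53 cm/s

Δv equals the area under the a-t graph; then v = v₀ + Δv.
0–3 s: ½(5 + -6)(3) = -1.5 cm/s
3–8 s: ½(-6 + -3)(5) = -22.5 cm/s
8–13 s: ½(-3 + -9)(5) = -30 cm/s
13–14 s: ½(-9 + 1)(1) = -4 cm/s
Δv = -58 cm/s, so v(14) = 5 + (-58) = -53 cm/s.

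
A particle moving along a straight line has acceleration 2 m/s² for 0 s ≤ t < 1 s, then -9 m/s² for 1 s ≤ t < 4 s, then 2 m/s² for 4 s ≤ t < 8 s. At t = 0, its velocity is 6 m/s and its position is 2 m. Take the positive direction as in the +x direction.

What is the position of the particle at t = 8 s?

-67.5 m

On each constant-a segment, Δv = aΔt and Δx = v₀Δt + ½aΔt²; chain segment to segment.
0–1 s: v starts 6 m/s; Δx = 6·1 + ½·2·1² = 7 m; v ends 8 m/s.
1–4 s: v starts 8 m/s; Δx = 8·3 + ½·-9·3² = -16.5 m; v ends -19 m/s.
4–8 s: v starts -19 m/s; Δx = -19·4 + ½·2·4² = -60 m; v ends -11 m/s.
x(8) = 2 + Σ Δx = -67.5 m.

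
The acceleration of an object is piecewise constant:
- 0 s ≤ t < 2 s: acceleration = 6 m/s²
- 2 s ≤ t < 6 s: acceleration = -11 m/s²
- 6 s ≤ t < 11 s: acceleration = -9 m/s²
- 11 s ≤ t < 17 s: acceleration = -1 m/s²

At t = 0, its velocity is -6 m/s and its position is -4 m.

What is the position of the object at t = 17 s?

-886.5 m

On each constant-a segment, Δv = aΔt and Δx = v₀Δt + ½aΔt²; chain segment to segment.
0–2 s: v starts -6 m/s; Δx = -6·2 + ½·6·2² = 0 m; v ends 6 m/s.
2–6 s: v starts 6 m/s; Δx = 6·4 + ½·-11·4² = -64 m; v ends -38 m/s.
6–11 s: v starts -38 m/s; Δx = -38·5 + ½·-9·5² = -302.5 m; v ends -83 m/s.
11–17 s: v starts -83 m/s; Δx = -83·6 + ½·-1·6² = -516 m; v ends -89 m/s.
x(17) = -4 + Σ Δx = -886.5 m.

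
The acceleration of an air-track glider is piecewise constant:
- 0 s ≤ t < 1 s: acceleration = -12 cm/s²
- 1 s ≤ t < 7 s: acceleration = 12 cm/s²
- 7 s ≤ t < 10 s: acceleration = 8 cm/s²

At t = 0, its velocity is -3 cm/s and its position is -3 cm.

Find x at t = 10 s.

321 cm

On each constant-a segment, Δv = aΔt and Δx = v₀Δt + ½aΔt²; chain segment to segment.
0–1 s: v starts -3 cm/s; Δx = -3·1 + ½·-12·1² = -9 cm; v ends -15 cm/s.
1–7 s: v starts -15 cm/s; Δx = -15·6 + ½·12·6² = 126 cm; v ends 57 cm/s.
7–10 s: v starts 57 cm/s; Δx = 57·3 + ½·8·3² = 207 cm; v ends 81 cm/s.
x(10) = -3 + Σ Δx = 321 cm.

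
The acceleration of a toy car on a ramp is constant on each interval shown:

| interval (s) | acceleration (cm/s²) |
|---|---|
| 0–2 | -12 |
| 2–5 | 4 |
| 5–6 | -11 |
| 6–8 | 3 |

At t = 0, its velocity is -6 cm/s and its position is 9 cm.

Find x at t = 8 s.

-174.5 cm

On each constant-a segment, Δv = aΔt and Δx = v₀Δt + ½aΔt²; chain segment to segment.
0–2 s: v starts -6 cm/s; Δx = -6·2 + ½·-12·2² = -36 cm; v ends -30 cm/s.
2–5 s: v starts -30 cm/s; Δx = -30·3 + ½·4·3² = -72 cm; v ends -18 cm/s.
5–6 s: v starts -18 cm/s; Δx = -18·1 + ½·-11·1² = -23.5 cm; v ends -29 cm/s.
6–8 s: v starts -29 cm/s; Δx = -29·2 + ½·3·2² = -52 cm; v ends -23 cm/s.
x(8) = 9 + Σ Δx = -174.5 cm.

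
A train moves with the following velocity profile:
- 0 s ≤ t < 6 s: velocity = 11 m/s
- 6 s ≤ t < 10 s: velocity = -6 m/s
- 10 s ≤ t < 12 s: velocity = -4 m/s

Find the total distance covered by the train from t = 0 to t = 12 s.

98 m

Total distance travelled is ∫|v| dt — sum the magnitudes of each area piece.
0–6 s: |11| × 6 = 66 m
6–10 s: |-6| × 4 = 24 m
10–12 s: |-4| × 2 = 8 m
Total distance = 98 m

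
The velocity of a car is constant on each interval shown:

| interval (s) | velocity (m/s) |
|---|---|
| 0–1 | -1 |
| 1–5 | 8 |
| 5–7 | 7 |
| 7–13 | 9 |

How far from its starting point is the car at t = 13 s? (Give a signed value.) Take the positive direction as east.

Net displacement equals the area under the velocity-time graph (areas below the axis count negative).
0–1 s: -1 × 1 = -1 m
1–5 s: 8 × 4 = 32 m
5–7 s: 7 × 2 = 14 m
7–13 s: 9 × 6 = 54 m
Net displacement = 99 m

99 m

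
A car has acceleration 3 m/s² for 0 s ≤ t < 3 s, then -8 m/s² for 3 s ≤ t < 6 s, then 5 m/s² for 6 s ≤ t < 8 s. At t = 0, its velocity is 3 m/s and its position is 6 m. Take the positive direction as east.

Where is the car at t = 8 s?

14.5 m

On each constant-a segment, Δv = aΔt and Δx = v₀Δt + ½aΔt²; chain segment to segment.
0–3 s: v starts 3 m/s; Δx = 3·3 + ½·3·3² = 22.5 m; v ends 12 m/s.
3–6 s: v starts 12 m/s; Δx = 12·3 + ½·-8·3² = 0 m; v ends -12 m/s.
6–8 s: v starts -12 m/s; Δx = -12·2 + ½·5·2² = -14 m; v ends -2 m/s.
x(8) = 6 + Σ Δx = 14.5 m.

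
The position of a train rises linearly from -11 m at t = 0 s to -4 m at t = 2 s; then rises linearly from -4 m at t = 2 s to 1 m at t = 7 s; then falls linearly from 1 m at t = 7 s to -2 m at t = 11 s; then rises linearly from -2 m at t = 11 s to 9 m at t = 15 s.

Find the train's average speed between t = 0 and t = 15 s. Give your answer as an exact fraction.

Average speed = (total path length)/(elapsed time); on a piecewise-linear x-t graph the path length is Σ|Δx|.
0–2 s: |Δx| = |-4 − -11| = 7 m
2–7 s: |Δx| = |1 − -4| = 5 m
7–11 s: |Δx| = |-2 − 1| = 3 m
11–15 s: |Δx| = |9 − -2| = 11 m
Total path = 26 m; average speed = 26/15 = 26/15 m/s.

26/15 m/s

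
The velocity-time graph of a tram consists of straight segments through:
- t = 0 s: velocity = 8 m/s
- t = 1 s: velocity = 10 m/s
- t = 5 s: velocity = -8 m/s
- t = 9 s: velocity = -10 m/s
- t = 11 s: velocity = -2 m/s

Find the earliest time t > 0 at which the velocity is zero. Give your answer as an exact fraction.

t = 29/9 s

v changes sign on 1–5 s (from 10 to -8); the graph is linear there, so v = 0 at t = 1 + (-10)·(5 − 1)/(-8 − 10) = 29/9 s.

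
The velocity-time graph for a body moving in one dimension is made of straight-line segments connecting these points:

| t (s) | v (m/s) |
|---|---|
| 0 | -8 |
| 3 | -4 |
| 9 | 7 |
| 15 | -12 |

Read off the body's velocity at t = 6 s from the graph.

On 3–9 s the graph is linear from -4 to 7 m/s: v(6) = -4 + (7 − -4)·(6 − 3)/(9 − 3) = 1.5 m/s.

1.5 m/s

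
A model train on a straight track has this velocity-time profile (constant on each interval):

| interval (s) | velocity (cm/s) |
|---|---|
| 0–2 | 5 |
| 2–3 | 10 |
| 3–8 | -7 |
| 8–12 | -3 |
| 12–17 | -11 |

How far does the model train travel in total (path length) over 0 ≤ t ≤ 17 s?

122 cm

Distance (not displacement) is the total path length: add the absolute areas under v-t.
0–2 s: |5| × 2 = 10 cm
2–3 s: |10| × 1 = 10 cm
3–8 s: |-7| × 5 = 35 cm
8–12 s: |-3| × 4 = 12 cm
12–17 s: |-11| × 5 = 55 cm
Total distance = 122 cm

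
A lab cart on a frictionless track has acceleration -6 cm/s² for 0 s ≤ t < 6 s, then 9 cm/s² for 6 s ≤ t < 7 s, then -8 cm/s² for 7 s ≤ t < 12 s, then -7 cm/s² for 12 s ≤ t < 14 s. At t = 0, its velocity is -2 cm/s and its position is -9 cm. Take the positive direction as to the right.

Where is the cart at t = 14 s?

-559.5 cm

On each constant-a segment, Δv = aΔt and Δx = v₀Δt + ½aΔt²; chain segment to segment.
0–6 s: v starts -2 cm/s; Δx = -2·6 + ½·-6·6² = -120 cm; v ends -38 cm/s.
6–7 s: v starts -38 cm/s; Δx = -38·1 + ½·9·1² = -33.5 cm; v ends -29 cm/s.
7–12 s: v starts -29 cm/s; Δx = -29·5 + ½·-8·5² = -245 cm; v ends -69 cm/s.
12–14 s: v starts -69 cm/s; Δx = -69·2 + ½·-7·2² = -152 cm; v ends -83 cm/s.
x(14) = -9 + Σ Δx = -559.5 cm.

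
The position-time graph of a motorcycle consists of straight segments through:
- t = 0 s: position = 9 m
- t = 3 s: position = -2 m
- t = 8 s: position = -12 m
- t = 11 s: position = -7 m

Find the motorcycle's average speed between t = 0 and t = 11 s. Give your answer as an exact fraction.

26/11 m/s

Average speed = (total path length)/(elapsed time); on a piecewise-linear x-t graph the path length is Σ|Δx|.
0–3 s: |Δx| = |-2 − 9| = 11 m
3–8 s: |Δx| = |-12 − -2| = 10 m
8–11 s: |Δx| = |-7 − -12| = 5 m
Total path = 26 m; average speed = 26/11 = 26/11 m/s.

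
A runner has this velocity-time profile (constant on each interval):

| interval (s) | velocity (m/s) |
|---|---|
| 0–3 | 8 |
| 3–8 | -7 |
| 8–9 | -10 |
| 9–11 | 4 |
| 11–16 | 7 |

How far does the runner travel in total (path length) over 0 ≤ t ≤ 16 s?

Distance (not displacement) is the total path length: add the absolute areas under v-t.
0–3 s: |8| × 3 = 24 m
3–8 s: |-7| × 5 = 35 m
8–9 s: |-10| × 1 = 10 m
9–11 s: |4| × 2 = 8 m
11–16 s: |7| × 5 = 35 m
Total distance = 112 m

112 m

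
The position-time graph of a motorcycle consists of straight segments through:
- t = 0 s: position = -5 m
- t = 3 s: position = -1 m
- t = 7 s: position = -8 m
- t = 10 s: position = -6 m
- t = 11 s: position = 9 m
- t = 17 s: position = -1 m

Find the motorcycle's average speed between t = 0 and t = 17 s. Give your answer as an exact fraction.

38/17 m/s

Average speed = (total path length)/(elapsed time); on a piecewise-linear x-t graph the path length is Σ|Δx|.
0–3 s: |Δx| = |-1 − -5| = 4 m
3–7 s: |Δx| = |-8 − -1| = 7 m
7–10 s: |Δx| = |-6 − -8| = 2 m
10–11 s: |Δx| = |9 − -6| = 15 m
11–17 s: |Δx| = |-1 − 9| = 10 m
Total path = 38 m; average speed = 38/17 = 38/17 m/s.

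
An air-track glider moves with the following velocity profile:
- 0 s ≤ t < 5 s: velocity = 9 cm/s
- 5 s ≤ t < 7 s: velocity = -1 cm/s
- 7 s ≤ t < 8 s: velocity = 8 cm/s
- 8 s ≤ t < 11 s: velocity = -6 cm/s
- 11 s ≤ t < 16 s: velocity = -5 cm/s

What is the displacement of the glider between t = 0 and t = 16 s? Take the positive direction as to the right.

8 cm

Displacement is the signed area under the v-t curve.
0–5 s: 9 × 5 = 45 cm
5–7 s: -1 × 2 = -2 cm
7–8 s: 8 × 1 = 8 cm
8–11 s: -6 × 3 = -18 cm
11–16 s: -5 × 5 = -25 cm
Net displacement = 8 cm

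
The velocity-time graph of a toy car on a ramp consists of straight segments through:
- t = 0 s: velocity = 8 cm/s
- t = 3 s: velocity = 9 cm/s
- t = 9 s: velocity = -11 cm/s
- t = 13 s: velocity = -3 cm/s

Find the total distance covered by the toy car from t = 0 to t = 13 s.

83.8 cm

Total distance travelled is ∫|v| dt — sum the magnitudes of each area piece.
0–3 s: |½(8 + 9)(3)| = 25.5 cm
3–9 s: v = 0 at t = 5.7 s; triangle areas 12.15 + 18.15 = 30.3 cm
9–13 s: |½(-11 + -3)(4)| = 28 cm
Total distance = 83.8 cm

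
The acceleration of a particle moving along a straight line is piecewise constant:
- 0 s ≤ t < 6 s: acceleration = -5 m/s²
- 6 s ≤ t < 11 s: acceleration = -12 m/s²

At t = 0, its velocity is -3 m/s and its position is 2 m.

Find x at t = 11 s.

On each constant-a segment, Δv = aΔt and Δx = v₀Δt + ½aΔt²; chain segment to segment.
0–6 s: v starts -3 m/s; Δx = -3·6 + ½·-5·6² = -108 m; v ends -33 m/s.
6–11 s: v starts -33 m/s; Δx = -33·5 + ½·-12·5² = -315 m; v ends -93 m/s.
x(11) = 2 + Σ Δx = -421 m.

-421 m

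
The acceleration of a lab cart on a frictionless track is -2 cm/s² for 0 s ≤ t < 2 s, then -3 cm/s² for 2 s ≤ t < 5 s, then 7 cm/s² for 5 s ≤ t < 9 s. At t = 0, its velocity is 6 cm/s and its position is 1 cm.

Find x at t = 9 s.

On each constant-a segment, Δv = aΔt and Δx = v₀Δt + ½aΔt²; chain segment to segment.
0–2 s: v starts 6 cm/s; Δx = 6·2 + ½·-2·2² = 8 cm; v ends 2 cm/s.
2–5 s: v starts 2 cm/s; Δx = 2·3 + ½·-3·3² = -7.5 cm; v ends -7 cm/s.
5–9 s: v starts -7 cm/s; Δx = -7·4 + ½·7·4² = 28 cm; v ends 21 cm/s.
x(9) = 1 + Σ Δx = 29.5 cm.

29.5 cm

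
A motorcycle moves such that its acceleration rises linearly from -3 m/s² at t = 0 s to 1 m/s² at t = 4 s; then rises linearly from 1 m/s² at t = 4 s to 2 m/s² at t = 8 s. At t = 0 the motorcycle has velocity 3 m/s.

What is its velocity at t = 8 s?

5 m/s

Δv equals the area under the a-t graph; then v = v₀ + Δv.
0–4 s: ½(-3 + 1)(4) = -4 m/s
4–8 s: ½(1 + 2)(4) = 6 m/s
Δv = 2 m/s, so v(8) = 3 + (2) = 5 m/s.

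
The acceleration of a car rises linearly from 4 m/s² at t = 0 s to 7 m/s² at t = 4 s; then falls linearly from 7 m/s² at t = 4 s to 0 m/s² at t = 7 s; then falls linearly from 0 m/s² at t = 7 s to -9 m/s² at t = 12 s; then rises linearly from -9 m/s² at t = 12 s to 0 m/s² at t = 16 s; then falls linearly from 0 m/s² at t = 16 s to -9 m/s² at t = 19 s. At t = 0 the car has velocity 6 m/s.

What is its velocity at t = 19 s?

-15.5 m/s

Δv equals the area under the a-t graph; then v = v₀ + Δv.
0–4 s: ½(4 + 7)(4) = 22 m/s
4–7 s: ½(7 + 0)(3) = 10.5 m/s
7–12 s: ½(0 + -9)(5) = -22.5 m/s
12–16 s: ½(-9 + 0)(4) = -18 m/s
16–19 s: ½(0 + -9)(3) = -13.5 m/s
Δv = -21.5 m/s, so v(19) = 6 + (-21.5) = -15.5 m/s.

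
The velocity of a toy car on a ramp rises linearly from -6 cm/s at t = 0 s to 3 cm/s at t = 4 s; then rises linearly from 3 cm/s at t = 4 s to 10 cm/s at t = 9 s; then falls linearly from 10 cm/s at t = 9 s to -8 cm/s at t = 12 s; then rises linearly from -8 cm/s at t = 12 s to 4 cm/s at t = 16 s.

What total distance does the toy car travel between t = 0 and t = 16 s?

Distance (not displacement) is the total path length: add the absolute areas under v-t.
0–4 s: v = 0 at t = 8/3 s; triangle areas 8 + 2 = 10 cm
4–9 s: |½(3 + 10)(5)| = 32.5 cm
9–12 s: v = 0 at t = 32/3 s; triangle areas 25/3 + 16/3 = 41/3 cm
12–16 s: v = 0 at t = 44/3 s; triangle areas 32/3 + 8/3 = 40/3 cm
Total distance = 69.5 cm

69.5 cm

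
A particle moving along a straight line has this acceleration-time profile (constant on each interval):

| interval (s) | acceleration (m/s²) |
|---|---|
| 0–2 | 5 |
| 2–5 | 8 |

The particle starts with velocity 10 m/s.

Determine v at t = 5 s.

44 m/s

Δv equals the area under the a-t graph; then v = v₀ + Δv.
0–2 s: 5 × 2 = 10 m/s
2–5 s: 8 × 3 = 24 m/s
Δv = 34 m/s, so v(5) = 10 + (34) = 44 m/s.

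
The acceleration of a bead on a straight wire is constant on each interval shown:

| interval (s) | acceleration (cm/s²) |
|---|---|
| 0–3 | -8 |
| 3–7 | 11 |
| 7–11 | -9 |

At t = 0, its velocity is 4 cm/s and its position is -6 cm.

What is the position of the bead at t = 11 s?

2 cm

On each constant-a segment, Δv = aΔt and Δx = v₀Δt + ½aΔt²; chain segment to segment.
0–3 s: v starts 4 cm/s; Δx = 4·3 + ½·-8·3² = -24 cm; v ends -20 cm/s.
3–7 s: v starts -20 cm/s; Δx = -20·4 + ½·11·4² = 8 cm; v ends 24 cm/s.
7–11 s: v starts 24 cm/s; Δx = 24·4 + ½·-9·4² = 24 cm; v ends -12 cm/s.
x(11) = -6 + Σ Δx = 2 cm.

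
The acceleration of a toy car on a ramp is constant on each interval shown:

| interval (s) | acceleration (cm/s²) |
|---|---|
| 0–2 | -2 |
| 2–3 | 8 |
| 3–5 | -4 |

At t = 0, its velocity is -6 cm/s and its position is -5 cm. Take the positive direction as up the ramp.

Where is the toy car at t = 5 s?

On each constant-a segment, Δv = aΔt and Δx = v₀Δt + ½aΔt²; chain segment to segment.
0–2 s: v starts -6 cm/s; Δx = -6·2 + ½·-2·2² = -16 cm; v ends -10 cm/s.
2–3 s: v starts -10 cm/s; Δx = -10·1 + ½·8·1² = -6 cm; v ends -2 cm/s.
3–5 s: v starts -2 cm/s; Δx = -2·2 + ½·-4·2² = -12 cm; v ends -10 cm/s.
x(5) = -5 + Σ Δx = -39 cm.

-39 cm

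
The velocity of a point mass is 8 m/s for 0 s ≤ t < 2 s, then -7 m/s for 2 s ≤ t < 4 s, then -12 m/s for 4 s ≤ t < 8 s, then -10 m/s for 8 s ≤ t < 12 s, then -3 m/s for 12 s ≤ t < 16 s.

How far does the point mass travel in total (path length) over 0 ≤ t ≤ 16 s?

Distance (not displacement) is the total path length: add the absolute areas under v-t.
0–2 s: |8| × 2 = 16 m
2–4 s: |-7| × 2 = 14 m
4–8 s: |-12| × 4 = 48 m
8–12 s: |-10| × 4 = 40 m
12–16 s: |-3| × 4 = 12 m
Total distance = 130 m

130 m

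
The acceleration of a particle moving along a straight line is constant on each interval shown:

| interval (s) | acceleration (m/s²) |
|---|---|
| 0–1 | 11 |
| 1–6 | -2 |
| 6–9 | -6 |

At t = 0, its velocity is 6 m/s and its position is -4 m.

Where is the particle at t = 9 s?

61.5 m

On each constant-a segment, Δv = aΔt and Δx = v₀Δt + ½aΔt²; chain segment to segment.
0–1 s: v starts 6 m/s; Δx = 6·1 + ½·11·1² = 11.5 m; v ends 17 m/s.
1–6 s: v starts 17 m/s; Δx = 17·5 + ½·-2·5² = 60 m; v ends 7 m/s.
6–9 s: v starts 7 m/s; Δx = 7·3 + ½·-6·3² = -6 m; v ends -11 m/s.
x(9) = -4 + Σ Δx = 61.5 m.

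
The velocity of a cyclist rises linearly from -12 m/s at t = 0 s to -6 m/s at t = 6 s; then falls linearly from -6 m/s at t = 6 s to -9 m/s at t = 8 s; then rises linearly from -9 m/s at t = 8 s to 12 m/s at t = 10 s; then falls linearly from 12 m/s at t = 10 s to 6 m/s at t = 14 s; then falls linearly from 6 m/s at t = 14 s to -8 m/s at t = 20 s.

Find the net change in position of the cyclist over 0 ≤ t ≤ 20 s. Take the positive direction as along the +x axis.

-36 m

Displacement is the signed area under the v-t curve.
0–6 s: ½(-12 + -6)(6) = -54 m
6–8 s: ½(-6 + -9)(2) = -15 m
8–10 s: ½(-9 + 12)(2) = 3 m
10–14 s: ½(12 + 6)(4) = 36 m
14–20 s: ½(6 + -8)(6) = -6 m
Net displacement = -36 m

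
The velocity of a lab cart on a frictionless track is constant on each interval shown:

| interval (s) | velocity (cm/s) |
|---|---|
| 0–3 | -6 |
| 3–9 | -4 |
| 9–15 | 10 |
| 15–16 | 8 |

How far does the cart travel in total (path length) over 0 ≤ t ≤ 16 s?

Total distance travelled is ∫|v| dt — sum the magnitudes of each area piece.
0–3 s: |-6| × 3 = 18 cm
3–9 s: |-4| × 6 = 24 cm
9–15 s: |10| × 6 = 60 cm
15–16 s: |8| × 1 = 8 cm
Total distance = 110 cm

110 cm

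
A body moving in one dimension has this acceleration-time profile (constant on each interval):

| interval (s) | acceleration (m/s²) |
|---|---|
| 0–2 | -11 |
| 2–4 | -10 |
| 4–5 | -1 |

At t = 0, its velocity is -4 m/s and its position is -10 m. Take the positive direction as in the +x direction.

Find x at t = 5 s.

-158.5 m

On each constant-a segment, Δv = aΔt and Δx = v₀Δt + ½aΔt²; chain segment to segment.
0–2 s: v starts -4 m/s; Δx = -4·2 + ½·-11·2² = -30 m; v ends -26 m/s.
2–4 s: v starts -26 m/s; Δx = -26·2 + ½·-10·2² = -72 m; v ends -46 m/s.
4–5 s: v starts -46 m/s; Δx = -46·1 + ½·-1·1² = -46.5 m; v ends -47 m/s.
x(5) = -10 + Σ Δx = -158.5 m.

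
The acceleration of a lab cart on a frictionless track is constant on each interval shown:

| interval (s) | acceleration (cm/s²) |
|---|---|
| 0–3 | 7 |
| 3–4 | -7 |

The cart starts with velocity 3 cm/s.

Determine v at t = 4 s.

Δv equals the area under the a-t graph; then v = v₀ + Δv.
0–3 s: 7 × 3 = 21 cm/s
3–4 s: -7 × 1 = -7 cm/s
Δv = 14 cm/s, so v(4) = 3 + (14) = 17 cm/s.

17 cm/s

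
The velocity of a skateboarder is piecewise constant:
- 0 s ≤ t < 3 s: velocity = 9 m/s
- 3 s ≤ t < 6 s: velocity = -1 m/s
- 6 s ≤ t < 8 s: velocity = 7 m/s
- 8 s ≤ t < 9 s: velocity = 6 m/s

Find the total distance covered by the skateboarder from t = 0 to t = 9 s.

50 m

Total distance travelled is ∫|v| dt — sum the magnitudes of each area piece.
0–3 s: |9| × 3 = 27 m
3–6 s: |-1| × 3 = 3 m
6–8 s: |7| × 2 = 14 m
8–9 s: |6| × 1 = 6 m
Total distance = 50 m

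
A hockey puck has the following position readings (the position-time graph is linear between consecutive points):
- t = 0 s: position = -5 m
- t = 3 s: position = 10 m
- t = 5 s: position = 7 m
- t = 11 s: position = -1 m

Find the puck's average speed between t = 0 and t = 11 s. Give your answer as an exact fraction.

Average speed = (total path length)/(elapsed time); on a piecewise-linear x-t graph the path length is Σ|Δx|.
0–3 s: |Δx| = |10 − -5| = 15 m
3–5 s: |Δx| = |7 − 10| = 3 m
5–11 s: |Δx| = |-1 − 7| = 8 m
Total path = 26 m; average speed = 26/11 = 26/11 m/s.

26/11 m/s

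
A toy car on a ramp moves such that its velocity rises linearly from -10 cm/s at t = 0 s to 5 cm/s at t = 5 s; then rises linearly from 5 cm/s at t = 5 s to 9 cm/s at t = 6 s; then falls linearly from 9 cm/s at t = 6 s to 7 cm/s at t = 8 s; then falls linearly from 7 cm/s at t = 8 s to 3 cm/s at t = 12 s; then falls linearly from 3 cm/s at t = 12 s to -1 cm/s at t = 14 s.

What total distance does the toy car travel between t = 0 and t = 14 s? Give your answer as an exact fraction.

199/3 cm

Distance (not displacement) is the total path length: add the absolute areas under v-t.
0–5 s: v = 0 at t = 10/3 s; triangle areas 50/3 + 25/6 = 125/6 cm
5–6 s: |½(5 + 9)(1)| = 7 cm
6–8 s: |½(9 + 7)(2)| = 16 cm
8–12 s: |½(7 + 3)(4)| = 20 cm
12–14 s: v = 0 at t = 13.5 s; triangle areas 2.25 + 0.25 = 2.5 cm
Total distance = 199/3 cm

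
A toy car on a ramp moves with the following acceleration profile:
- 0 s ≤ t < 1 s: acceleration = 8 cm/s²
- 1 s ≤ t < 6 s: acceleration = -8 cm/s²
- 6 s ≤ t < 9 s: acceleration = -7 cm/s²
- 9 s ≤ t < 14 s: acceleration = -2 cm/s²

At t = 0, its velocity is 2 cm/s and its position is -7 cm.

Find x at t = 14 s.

On each constant-a segment, Δv = aΔt and Δx = v₀Δt + ½aΔt²; chain segment to segment.
0–1 s: v starts 2 cm/s; Δx = 2·1 + ½·8·1² = 6 cm; v ends 10 cm/s.
1–6 s: v starts 10 cm/s; Δx = 10·5 + ½·-8·5² = -50 cm; v ends -30 cm/s.
6–9 s: v starts -30 cm/s; Δx = -30·3 + ½·-7·3² = -121.5 cm; v ends -51 cm/s.
9–14 s: v starts -51 cm/s; Δx = -51·5 + ½·-2·5² = -280 cm; v ends -61 cm/s.
x(14) = -7 + Σ Δx = -452.5 cm.

-452.5 cm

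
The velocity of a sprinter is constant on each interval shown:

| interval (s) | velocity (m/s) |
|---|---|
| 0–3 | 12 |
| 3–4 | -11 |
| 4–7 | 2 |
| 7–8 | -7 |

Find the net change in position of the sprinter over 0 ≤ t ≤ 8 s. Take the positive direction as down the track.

Displacement is the signed area under the v-t curve.
0–3 s: 12 × 3 = 36 m
3–4 s: -11 × 1 = -11 m
4–7 s: 2 × 3 = 6 m
7–8 s: -7 × 1 = -7 m
Net displacement = 24 m

24 m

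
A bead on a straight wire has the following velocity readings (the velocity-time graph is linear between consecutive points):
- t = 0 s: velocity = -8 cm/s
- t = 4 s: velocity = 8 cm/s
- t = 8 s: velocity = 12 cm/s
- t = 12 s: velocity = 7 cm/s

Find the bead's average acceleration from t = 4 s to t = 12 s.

Average acceleration = Δv/Δt = (7 − 8)/(12 − 4) = -0.125 cm/s².

-0.125 cm/s²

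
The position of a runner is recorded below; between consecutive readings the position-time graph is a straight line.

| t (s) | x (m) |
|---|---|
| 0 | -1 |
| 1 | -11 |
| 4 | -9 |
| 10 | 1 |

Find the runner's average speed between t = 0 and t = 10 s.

2.2 m/s

Average speed = (total path length)/(elapsed time); on a piecewise-linear x-t graph the path length is Σ|Δx|.
0–1 s: |Δx| = |-11 − -1| = 10 m
1–4 s: |Δx| = |-9 − -11| = 2 m
4–10 s: |Δx| = |1 − -9| = 10 m
Total path = 22 m; average speed = 22/10 = 2.2 m/s.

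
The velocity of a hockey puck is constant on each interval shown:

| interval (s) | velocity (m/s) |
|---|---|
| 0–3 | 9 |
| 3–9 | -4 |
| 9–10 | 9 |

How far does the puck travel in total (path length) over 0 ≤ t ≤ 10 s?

Distance (not displacement) is the total path length: add the absolute areas under v-t.
0–3 s: |9| × 3 = 27 m
3–9 s: |-4| × 6 = 24 m
9–10 s: |9| × 1 = 9 m
Total distance = 60 m

60 m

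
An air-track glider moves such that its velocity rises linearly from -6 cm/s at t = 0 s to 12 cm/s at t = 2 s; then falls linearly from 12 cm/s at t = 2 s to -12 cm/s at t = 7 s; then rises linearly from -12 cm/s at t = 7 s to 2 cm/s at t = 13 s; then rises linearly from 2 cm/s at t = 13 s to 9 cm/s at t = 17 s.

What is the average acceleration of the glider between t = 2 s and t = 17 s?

Average acceleration = Δv/Δt = (9 − 12)/(17 − 2) = -0.2 cm/s².

-0.2 cm/s²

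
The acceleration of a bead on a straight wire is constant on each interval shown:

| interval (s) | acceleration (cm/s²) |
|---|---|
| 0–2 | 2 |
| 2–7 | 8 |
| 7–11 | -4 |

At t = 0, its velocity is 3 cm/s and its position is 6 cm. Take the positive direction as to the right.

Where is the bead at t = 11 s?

307 cm

On each constant-a segment, Δv = aΔt and Δx = v₀Δt + ½aΔt²; chain segment to segment.
0–2 s: v starts 3 cm/s; Δx = 3·2 + ½·2·2² = 10 cm; v ends 7 cm/s.
2–7 s: v starts 7 cm/s; Δx = 7·5 + ½·8·5² = 135 cm; v ends 47 cm/s.
7–11 s: v starts 47 cm/s; Δx = 47·4 + ½·-4·4² = 156 cm; v ends 31 cm/s.
x(11) = 6 + Σ Δx = 307 cm.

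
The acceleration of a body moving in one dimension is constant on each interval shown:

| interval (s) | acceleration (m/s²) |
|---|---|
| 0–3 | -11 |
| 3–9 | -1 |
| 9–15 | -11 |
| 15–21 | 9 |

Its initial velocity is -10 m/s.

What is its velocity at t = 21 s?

-61 m/s

Δv equals the area under the a-t graph; then v = v₀ + Δv.
0–3 s: -11 × 3 = -33 m/s
3–9 s: -1 × 6 = -6 m/s
9–15 s: -11 × 6 = -66 m/s
15–21 s: 9 × 6 = 54 m/s
Δv = -51 m/s, so v(21) = -10 + (-51) = -61 m/s.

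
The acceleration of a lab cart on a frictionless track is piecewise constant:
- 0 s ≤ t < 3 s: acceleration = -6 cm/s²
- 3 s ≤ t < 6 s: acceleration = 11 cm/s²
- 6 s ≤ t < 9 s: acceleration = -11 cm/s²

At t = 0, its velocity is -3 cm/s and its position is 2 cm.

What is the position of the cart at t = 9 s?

On each constant-a segment, Δv = aΔt and Δx = v₀Δt + ½aΔt²; chain segment to segment.
0–3 s: v starts -3 cm/s; Δx = -3·3 + ½·-6·3² = -36 cm; v ends -21 cm/s.
3–6 s: v starts -21 cm/s; Δx = -21·3 + ½·11·3² = -13.5 cm; v ends 12 cm/s.
6–9 s: v starts 12 cm/s; Δx = 12·3 + ½·-11·3² = -13.5 cm; v ends -21 cm/s.
x(9) = 2 + Σ Δx = -61 cm.

-61 cm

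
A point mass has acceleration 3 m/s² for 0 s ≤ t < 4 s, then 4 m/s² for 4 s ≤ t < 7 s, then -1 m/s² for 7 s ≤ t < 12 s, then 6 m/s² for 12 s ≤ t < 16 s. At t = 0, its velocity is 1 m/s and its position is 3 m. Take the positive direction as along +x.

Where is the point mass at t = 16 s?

On each constant-a segment, Δv = aΔt and Δx = v₀Δt + ½aΔt²; chain segment to segment.
0–4 s: v starts 1 m/s; Δx = 1·4 + ½·3·4² = 28 m; v ends 13 m/s.
4–7 s: v starts 13 m/s; Δx = 13·3 + ½·4·3² = 57 m; v ends 25 m/s.
7–12 s: v starts 25 m/s; Δx = 25·5 + ½·-1·5² = 112.5 m; v ends 20 m/s.
12–16 s: v starts 20 m/s; Δx = 20·4 + ½·6·4² = 128 m; v ends 44 m/s.
x(16) = 3 + Σ Δx = 328.5 m.

328.5 m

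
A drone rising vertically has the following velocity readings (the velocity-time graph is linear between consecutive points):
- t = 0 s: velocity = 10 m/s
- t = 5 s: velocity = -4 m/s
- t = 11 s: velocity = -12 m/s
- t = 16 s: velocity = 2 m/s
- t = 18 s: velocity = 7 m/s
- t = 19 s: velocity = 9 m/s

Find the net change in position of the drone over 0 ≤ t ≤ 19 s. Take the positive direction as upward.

Net displacement equals the area under the velocity-time graph (areas below the axis count negative).
0–5 s: ½(10 + -4)(5) = 15 m
5–11 s: ½(-4 + -12)(6) = -48 m
11–16 s: ½(-12 + 2)(5) = -25 m
16–18 s: ½(2 + 7)(2) = 9 m
18–19 s: ½(7 + 9)(1) = 8 m
Net displacement = -41 m

-41 m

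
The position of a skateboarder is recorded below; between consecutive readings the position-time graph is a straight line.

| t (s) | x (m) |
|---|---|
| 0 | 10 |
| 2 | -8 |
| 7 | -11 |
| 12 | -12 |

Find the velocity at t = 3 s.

-0.6 m/s

Velocity is the slope of the x-t graph on 2–7 s: (-11 − -8)/(7 − 2) = -0.6 m/s.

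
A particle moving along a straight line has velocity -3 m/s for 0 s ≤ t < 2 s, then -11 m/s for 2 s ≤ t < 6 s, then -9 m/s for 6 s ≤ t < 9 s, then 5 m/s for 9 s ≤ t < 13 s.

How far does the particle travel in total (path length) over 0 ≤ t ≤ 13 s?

Distance (not displacement) is the total path length: add the absolute areas under v-t.
0–2 s: |-3| × 2 = 6 m
2–6 s: |-11| × 4 = 44 m
6–9 s: |-9| × 3 = 27 m
9–13 s: |5| × 4 = 20 m
Total distance = 97 m

97 m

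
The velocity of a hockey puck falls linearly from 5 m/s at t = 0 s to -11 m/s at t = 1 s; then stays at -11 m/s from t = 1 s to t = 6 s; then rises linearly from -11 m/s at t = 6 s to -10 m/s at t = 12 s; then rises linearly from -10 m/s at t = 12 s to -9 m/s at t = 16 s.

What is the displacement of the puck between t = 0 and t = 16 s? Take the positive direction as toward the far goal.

Displacement is the signed area under the v-t curve.
0–1 s: ½(5 + -11)(1) = -3 m
1–6 s: -11 × 5 = -55 m
6–12 s: ½(-11 + -10)(6) = -63 m
12–16 s: ½(-10 + -9)(4) = -38 m
Net displacement = -159 m

-159 m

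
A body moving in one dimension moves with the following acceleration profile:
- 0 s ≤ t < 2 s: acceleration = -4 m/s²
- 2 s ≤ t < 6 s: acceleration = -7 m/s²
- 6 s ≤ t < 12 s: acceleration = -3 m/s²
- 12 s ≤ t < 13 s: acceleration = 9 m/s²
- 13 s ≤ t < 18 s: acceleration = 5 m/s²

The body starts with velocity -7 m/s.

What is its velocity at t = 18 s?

-27 m/s

Δv equals the area under the a-t graph; then v = v₀ + Δv.
0–2 s: -4 × 2 = -8 m/s
2–6 s: -7 × 4 = -28 m/s
6–12 s: -3 × 6 = -18 m/s
12–13 s: 9 × 1 = 9 m/s
13–18 s: 5 × 5 = 25 m/s
Δv = -20 m/s, so v(18) = -7 + (-20) = -27 m/s.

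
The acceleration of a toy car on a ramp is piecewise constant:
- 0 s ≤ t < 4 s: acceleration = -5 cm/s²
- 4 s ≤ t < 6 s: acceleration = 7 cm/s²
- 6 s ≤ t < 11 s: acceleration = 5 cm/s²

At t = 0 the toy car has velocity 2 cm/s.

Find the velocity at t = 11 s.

Δv equals the area under the a-t graph; then v = v₀ + Δv.
0–4 s: -5 × 4 = -20 cm/s
4–6 s: 7 × 2 = 14 cm/s
6–11 s: 5 × 5 = 25 cm/s
Δv = 19 cm/s, so v(11) = 2 + (19) = 21 cm/s.

21 cm/s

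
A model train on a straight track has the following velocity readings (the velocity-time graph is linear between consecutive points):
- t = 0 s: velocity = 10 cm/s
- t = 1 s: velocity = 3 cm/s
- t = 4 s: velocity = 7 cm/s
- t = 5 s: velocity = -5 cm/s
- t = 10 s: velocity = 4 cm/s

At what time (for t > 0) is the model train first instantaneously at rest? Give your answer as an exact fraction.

t = 55/12 s

v changes sign on 4–5 s (from 7 to -5); the graph is linear there, so v = 0 at t = 4 + (-7)·(5 − 4)/(-5 − 7) = 55/12 s.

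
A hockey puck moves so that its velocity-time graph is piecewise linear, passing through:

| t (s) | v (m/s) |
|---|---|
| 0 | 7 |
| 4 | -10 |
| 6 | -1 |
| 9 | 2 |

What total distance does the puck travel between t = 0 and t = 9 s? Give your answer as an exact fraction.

1055/34 m

Total distance travelled is ∫|v| dt — sum the magnitudes of each area piece.
0–4 s: v = 0 at t = 28/17 s; triangle areas 98/17 + 200/17 = 298/17 m
4–6 s: |½(-10 + -1)(2)| = 11 m
6–9 s: v = 0 at t = 7 s; triangle areas 0.5 + 2 = 2.5 m
Total distance = 1055/34 m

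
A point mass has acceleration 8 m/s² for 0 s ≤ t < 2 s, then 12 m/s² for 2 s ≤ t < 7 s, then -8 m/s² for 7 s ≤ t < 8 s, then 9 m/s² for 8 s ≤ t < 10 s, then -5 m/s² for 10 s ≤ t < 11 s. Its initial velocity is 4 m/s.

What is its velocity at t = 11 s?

Δv equals the area under the a-t graph; then v = v₀ + Δv.
0–2 s: 8 × 2 = 16 m/s
2–7 s: 12 × 5 = 60 m/s
7–8 s: -8 × 1 = -8 m/s
8–10 s: 9 × 2 = 18 m/s
10–11 s: -5 × 1 = -5 m/s
Δv = 81 m/s, so v(11) = 4 + (81) = 85 m/s.

85 m/s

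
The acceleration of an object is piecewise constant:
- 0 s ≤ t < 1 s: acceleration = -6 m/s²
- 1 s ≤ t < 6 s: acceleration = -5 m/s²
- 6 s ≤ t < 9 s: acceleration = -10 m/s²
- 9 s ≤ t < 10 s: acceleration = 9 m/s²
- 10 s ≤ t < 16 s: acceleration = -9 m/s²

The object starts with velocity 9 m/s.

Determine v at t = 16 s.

-97 m/s

Δv equals the area under the a-t graph; then v = v₀ + Δv.
0–1 s: -6 × 1 = -6 m/s
1–6 s: -5 × 5 = -25 m/s
6–9 s: -10 × 3 = -30 m/s
9–10 s: 9 × 1 = 9 m/s
10–16 s: -9 × 6 = -54 m/s
Δv = -106 m/s, so v(16) = 9 + (-106) = -97 m/s.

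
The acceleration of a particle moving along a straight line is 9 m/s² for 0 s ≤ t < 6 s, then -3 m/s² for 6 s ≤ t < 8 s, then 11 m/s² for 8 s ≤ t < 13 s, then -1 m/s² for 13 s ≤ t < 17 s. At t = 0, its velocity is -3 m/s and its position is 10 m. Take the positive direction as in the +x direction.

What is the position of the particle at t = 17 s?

On each constant-a segment, Δv = aΔt and Δx = v₀Δt + ½aΔt²; chain segment to segment.
0–6 s: v starts -3 m/s; Δx = -3·6 + ½·9·6² = 144 m; v ends 51 m/s.
6–8 s: v starts 51 m/s; Δx = 51·2 + ½·-3·2² = 96 m; v ends 45 m/s.
8–13 s: v starts 45 m/s; Δx = 45·5 + ½·11·5² = 362.5 m; v ends 100 m/s.
13–17 s: v starts 100 m/s; Δx = 100·4 + ½·-1·4² = 392 m; v ends 96 m/s.
x(17) = 10 + Σ Δx = 1004.5 m.

1004.5 m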